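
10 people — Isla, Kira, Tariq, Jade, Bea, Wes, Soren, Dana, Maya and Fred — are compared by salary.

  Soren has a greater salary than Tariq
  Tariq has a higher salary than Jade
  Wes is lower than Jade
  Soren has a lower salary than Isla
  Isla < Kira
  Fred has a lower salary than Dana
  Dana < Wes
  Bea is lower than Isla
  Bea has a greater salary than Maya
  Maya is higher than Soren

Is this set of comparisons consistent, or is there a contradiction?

The single ordering Fred < Dana < Wes < Jade < Tariq < Soren < Maya < Bea < Isla < Kira satisfies every listed relation, so no contradiction arises.

consistent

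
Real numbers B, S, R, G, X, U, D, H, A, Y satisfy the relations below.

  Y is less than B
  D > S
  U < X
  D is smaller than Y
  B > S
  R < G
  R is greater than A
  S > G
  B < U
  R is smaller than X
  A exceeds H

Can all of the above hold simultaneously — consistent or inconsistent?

The single ordering H < A < R < G < S < D < Y < B < U < X satisfies every listed relation, so no contradiction arises.

consistent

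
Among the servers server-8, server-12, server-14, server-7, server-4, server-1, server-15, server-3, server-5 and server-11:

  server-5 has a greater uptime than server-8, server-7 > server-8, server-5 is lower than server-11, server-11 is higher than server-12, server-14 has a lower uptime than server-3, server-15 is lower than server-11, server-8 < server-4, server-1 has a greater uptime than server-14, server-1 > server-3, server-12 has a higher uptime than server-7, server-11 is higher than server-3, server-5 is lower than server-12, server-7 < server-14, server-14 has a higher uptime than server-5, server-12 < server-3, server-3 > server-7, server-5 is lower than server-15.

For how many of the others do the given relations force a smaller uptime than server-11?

Directly below server-11: server-5, server-12, server-15, server-3.
One step further: server-8, server-7, server-14 (7 so far).
Nothing else is reachable below server-11; 7 in all.

7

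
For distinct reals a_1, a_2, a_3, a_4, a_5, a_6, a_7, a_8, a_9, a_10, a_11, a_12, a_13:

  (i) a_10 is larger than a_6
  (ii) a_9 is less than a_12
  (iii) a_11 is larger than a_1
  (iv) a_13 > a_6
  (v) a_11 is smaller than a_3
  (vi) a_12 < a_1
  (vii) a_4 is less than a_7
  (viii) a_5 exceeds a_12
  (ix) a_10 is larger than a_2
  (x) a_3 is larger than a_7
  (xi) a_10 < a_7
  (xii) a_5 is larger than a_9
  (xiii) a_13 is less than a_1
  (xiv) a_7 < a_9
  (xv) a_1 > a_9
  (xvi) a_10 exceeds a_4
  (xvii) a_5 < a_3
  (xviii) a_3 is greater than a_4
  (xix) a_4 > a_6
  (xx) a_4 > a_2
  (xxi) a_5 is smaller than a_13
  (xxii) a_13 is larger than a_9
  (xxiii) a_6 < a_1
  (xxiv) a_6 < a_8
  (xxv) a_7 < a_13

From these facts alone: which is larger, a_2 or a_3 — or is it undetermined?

a_3

Link the given pairs in sequence: a_2 < a_10; a_10 < a_7; a_7 < a_9; a_9 < a_12; a_12 < a_5; a_5 < a_13; a_13 < a_1; a_1 < a_11; a_11 < a_3.
Together: a_2 < a_10 < a_7 < a_9 < a_12 < a_5 < a_13 < a_1 < a_11 < a_3.
So a_3 is larger.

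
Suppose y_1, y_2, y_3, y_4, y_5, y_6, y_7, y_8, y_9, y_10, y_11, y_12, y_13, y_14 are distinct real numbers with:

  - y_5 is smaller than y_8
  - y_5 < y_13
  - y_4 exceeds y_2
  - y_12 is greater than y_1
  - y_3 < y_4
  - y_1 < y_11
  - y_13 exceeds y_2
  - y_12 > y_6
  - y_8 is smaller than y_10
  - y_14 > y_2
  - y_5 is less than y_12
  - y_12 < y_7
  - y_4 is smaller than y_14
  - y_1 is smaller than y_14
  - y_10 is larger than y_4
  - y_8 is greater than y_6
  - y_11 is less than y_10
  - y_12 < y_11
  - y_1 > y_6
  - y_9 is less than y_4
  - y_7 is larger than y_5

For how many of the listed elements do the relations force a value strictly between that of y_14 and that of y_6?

Chaining upward from y_6 reaches: y_1, y_12, y_11, y_8, y_10, y_7.
Chaining downward from y_14 reaches: y_1, y_2, y_3, y_9, y_4.
Strictly between y_6 and y_14 are those in both lists: y_1 — 1 element.

1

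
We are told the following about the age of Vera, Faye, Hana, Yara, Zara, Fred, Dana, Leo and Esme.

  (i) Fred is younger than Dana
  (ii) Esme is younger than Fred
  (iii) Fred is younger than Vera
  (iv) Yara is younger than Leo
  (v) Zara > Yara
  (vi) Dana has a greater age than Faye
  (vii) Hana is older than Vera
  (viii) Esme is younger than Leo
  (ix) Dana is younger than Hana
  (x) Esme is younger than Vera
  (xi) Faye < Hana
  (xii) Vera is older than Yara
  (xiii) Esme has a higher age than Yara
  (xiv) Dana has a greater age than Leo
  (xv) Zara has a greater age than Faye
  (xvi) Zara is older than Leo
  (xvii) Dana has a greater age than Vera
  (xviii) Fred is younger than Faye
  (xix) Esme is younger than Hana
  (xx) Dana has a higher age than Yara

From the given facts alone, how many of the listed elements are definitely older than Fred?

5

The elements the relations force above Fred are Faye, Vera, Dana, Hana, Zara — no chain reaches any other.
That is 5.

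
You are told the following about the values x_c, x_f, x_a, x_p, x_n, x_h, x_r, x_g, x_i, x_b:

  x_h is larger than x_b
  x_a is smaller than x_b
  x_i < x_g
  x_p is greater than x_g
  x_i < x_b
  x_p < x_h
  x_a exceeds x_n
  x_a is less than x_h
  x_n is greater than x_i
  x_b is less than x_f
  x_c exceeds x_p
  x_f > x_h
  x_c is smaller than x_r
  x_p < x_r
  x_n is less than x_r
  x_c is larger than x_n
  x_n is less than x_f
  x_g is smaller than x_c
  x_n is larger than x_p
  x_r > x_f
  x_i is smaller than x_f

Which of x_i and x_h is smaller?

x_i < x_g and x_g < x_p give x_i < x_p.
Then x_p < x_n extends the chain to x_n.
Then x_n < x_a extends the chain to x_a.
Then x_a < x_b extends the chain to x_b.
Then x_b < x_h extends the chain to x_h.
So x_i < x_h; x_i is the smaller of the two.

x_i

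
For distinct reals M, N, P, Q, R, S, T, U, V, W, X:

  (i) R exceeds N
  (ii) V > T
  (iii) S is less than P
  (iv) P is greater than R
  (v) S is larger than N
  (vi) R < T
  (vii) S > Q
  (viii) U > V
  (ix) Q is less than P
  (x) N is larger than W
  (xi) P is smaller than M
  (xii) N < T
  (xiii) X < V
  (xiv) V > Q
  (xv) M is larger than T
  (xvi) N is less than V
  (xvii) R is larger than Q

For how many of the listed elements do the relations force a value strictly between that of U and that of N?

3

The relations place N below U. An element lies strictly between them when it is forced above N and also forced below U.
Above N: {R, S, P, T, V, M}. Below U: {W, Q, R, X, T, V}.
Intersection: {R, T, V} — 3.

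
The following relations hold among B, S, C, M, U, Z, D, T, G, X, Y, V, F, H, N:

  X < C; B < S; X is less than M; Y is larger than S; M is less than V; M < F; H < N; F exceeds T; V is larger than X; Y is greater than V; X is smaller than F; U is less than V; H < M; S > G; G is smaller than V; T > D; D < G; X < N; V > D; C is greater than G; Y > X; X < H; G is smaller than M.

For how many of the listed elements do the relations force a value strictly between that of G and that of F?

1

Chaining upward from G reaches: M, S, V, C, Y.
Chaining downward from F reaches: D, X, T, H, M.
Strictly between G and F are those in both lists: M — 1 element.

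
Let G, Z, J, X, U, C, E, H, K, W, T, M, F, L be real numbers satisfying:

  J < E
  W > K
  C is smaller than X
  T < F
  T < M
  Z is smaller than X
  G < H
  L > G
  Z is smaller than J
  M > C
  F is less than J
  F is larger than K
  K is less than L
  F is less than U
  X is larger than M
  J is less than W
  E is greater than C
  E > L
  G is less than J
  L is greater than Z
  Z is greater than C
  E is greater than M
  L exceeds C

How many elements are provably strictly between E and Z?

The relations place Z below E. An element lies strictly between them when it is forced above Z and also forced below E.
Above Z: {L, X, J, W}. Below E: {G, C, T, K, F, L, M, J}.
Intersection: {L, J} — 2.

2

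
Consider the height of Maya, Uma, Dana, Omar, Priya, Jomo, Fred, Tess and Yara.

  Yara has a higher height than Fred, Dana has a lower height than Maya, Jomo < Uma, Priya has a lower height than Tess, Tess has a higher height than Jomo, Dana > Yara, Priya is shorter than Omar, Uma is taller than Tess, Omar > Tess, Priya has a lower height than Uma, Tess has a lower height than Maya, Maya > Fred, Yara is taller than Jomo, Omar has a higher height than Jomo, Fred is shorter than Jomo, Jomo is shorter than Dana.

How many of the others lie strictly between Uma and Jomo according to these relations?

1

Chaining upward from Jomo reaches: Yara, Dana, Tess, Omar, Maya.
Chaining downward from Uma reaches: Fred, Priya, Tess.
Strictly between Jomo and Uma are those in both lists: Tess — 1 element.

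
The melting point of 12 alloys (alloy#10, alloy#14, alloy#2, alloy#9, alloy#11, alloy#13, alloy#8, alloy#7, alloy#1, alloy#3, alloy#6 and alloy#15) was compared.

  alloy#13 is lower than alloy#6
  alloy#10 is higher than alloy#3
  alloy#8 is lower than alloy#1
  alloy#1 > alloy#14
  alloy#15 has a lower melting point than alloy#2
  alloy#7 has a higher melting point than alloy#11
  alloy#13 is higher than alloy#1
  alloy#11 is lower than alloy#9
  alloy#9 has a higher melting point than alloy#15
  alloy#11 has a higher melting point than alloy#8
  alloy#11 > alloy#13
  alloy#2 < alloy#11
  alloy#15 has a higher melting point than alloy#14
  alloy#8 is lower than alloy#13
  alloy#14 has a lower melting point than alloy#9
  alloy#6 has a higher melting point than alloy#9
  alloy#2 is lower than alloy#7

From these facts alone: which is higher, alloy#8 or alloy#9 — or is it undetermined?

alloy#9

Link the given pairs in sequence: alloy#8 < alloy#1; alloy#1 < alloy#13; alloy#13 < alloy#11; alloy#11 < alloy#9.
Together: alloy#8 < alloy#1 < alloy#13 < alloy#11 < alloy#9.
So alloy#9 is higher.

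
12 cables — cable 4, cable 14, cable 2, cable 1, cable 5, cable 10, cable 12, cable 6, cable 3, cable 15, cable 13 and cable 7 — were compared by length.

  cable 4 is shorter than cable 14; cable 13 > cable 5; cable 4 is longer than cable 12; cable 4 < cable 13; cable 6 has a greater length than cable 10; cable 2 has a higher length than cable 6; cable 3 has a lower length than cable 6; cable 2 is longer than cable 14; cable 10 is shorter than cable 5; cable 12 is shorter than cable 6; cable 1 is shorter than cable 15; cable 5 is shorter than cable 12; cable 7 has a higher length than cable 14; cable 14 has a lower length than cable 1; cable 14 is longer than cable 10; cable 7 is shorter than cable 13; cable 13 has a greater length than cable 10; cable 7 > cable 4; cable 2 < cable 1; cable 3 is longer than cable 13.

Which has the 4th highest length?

Chaining the given pairs: cable 10 < cable 5 < cable 12 < cable 4 < cable 14 < cable 7 < cable 13 < cable 3 < cable 6 < cable 2 < cable 1 < cable 15.
The 4th largest is cable 6.

cable 6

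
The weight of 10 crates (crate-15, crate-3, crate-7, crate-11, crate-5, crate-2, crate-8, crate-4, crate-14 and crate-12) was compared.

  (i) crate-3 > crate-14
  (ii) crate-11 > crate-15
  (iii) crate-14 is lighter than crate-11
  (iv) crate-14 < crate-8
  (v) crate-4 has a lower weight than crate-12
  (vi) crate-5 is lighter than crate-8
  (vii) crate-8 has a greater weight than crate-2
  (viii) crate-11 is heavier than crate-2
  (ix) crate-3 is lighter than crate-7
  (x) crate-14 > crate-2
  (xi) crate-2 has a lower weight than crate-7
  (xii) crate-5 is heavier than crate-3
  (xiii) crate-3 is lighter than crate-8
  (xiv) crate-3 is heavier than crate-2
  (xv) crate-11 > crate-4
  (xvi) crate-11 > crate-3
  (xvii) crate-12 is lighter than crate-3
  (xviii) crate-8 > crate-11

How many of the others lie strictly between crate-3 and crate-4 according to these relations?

1

The relations place crate-4 below crate-3. An element lies strictly between them when it is forced above crate-4 and also forced below crate-3.
Above crate-4: {crate-12, crate-11, crate-5, crate-7, crate-8}. Below crate-3: {crate-2, crate-12, crate-14}.
Intersection: {crate-12} — 1.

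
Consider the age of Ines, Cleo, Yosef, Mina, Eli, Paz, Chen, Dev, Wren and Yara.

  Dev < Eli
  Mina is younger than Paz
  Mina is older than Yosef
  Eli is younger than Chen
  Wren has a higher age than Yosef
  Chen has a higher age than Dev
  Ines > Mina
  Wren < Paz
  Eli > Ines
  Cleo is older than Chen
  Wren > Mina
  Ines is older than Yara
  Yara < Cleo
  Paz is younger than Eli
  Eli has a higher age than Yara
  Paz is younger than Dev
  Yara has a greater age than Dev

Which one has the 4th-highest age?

Piecing the relations together gives one ordering: Yosef < Mina < Wren < Paz < Dev < Yara < Ines < Eli < Chen < Cleo.
Counting 4 from the largest end gives Ines.

Ines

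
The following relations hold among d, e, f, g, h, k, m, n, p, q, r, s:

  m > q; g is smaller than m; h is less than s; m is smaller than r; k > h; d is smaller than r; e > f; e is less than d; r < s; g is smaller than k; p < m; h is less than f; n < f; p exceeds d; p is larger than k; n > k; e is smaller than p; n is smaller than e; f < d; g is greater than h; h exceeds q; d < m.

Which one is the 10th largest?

g

Chaining the given pairs: q < h < g < k < n < f < e < d < p < m < r < s.
Counting 10 from the largest end gives g.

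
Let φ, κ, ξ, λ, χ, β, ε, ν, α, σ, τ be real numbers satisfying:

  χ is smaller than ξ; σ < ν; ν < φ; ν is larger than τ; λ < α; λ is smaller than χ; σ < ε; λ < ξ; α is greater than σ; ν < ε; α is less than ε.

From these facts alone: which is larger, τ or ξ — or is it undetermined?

undetermined

Following every chain through τ: above τ we get ν, φ, ε.
ξ is not reached, and no chain runs the other way from ξ to τ.
So the given relations leave the order of τ and ξ undetermined.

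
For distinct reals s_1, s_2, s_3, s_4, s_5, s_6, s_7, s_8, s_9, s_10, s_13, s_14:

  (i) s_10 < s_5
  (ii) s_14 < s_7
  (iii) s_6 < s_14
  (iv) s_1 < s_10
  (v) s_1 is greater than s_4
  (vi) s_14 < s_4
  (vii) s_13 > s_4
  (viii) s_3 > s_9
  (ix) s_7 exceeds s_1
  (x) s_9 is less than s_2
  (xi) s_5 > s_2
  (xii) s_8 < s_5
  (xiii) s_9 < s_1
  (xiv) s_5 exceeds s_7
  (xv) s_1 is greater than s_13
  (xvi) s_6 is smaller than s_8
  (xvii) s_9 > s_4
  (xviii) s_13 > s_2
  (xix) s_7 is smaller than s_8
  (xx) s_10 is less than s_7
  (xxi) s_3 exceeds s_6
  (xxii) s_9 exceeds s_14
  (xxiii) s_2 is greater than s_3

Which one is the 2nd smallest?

s_14

The consecutive relations fix a unique order: s_6 < s_14 < s_4 < s_9 < s_3 < s_2 < s_13 < s_1 < s_10 < s_7 < s_8 < s_5.
The 2nd smallest is s_14.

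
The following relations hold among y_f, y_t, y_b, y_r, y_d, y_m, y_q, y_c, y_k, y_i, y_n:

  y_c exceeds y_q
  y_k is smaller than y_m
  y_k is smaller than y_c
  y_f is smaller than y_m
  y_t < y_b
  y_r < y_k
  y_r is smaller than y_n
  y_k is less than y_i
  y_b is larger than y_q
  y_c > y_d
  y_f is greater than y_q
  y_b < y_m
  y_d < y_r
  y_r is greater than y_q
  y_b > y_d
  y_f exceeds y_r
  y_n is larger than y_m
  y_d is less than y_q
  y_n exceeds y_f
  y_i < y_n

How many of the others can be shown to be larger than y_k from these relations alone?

4

From y_k the given relations immediately reach y_c, y_i, y_m.
From those, y_n — 4 in total.
Nothing else is reachable above y_k; 4 in all.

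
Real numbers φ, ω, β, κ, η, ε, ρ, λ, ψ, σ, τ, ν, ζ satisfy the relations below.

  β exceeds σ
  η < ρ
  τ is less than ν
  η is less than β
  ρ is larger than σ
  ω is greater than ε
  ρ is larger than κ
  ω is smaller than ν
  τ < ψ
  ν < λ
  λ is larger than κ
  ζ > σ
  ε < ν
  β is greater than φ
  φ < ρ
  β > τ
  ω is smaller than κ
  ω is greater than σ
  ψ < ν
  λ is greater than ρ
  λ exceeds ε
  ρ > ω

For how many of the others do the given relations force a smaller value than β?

Directly below β: η, φ, τ, σ.
No other element is forced below β by the given relations, so the count is 4.

4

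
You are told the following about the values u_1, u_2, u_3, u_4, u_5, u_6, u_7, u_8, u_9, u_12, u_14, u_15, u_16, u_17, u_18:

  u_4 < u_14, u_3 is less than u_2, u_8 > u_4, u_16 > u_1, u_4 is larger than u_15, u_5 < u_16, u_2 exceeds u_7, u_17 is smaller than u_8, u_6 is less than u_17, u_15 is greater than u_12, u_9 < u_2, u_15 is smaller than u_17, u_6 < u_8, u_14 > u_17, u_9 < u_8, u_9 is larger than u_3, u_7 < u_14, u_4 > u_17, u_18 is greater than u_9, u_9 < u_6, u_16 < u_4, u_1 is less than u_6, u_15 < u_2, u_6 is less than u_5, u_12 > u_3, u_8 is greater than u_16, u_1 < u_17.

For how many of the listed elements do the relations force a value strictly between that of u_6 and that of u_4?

3

Chaining upward from u_6 reaches: u_5, u_17, u_16, u_8, u_14.
Chaining downward from u_4 reaches: u_3, u_12, u_1, u_15, u_9, u_5, u_17, u_16.
Strictly between u_6 and u_4 are those in both lists: u_5, u_17, u_16 — 3 elements.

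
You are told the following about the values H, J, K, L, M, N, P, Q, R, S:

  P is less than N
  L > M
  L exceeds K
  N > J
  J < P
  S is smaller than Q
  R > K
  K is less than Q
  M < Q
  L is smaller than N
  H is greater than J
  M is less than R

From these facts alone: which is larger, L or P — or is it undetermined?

undetermined

Following every chain through P: above P we get N; below P we get J.
L is not reached, and no chain runs the other way from L to P.
So the given relations leave the order of P and L undetermined.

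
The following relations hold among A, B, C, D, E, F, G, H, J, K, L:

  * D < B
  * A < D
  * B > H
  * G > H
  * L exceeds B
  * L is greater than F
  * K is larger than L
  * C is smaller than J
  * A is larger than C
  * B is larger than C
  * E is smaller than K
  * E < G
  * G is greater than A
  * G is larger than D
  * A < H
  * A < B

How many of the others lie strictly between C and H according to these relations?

1

The relations place C below H. An element lies strictly between them when it is forced above C and also forced below H.
Above C: {A, D, G, B, L, J, K}. Below H: {A}.
Intersection: {A} — 1.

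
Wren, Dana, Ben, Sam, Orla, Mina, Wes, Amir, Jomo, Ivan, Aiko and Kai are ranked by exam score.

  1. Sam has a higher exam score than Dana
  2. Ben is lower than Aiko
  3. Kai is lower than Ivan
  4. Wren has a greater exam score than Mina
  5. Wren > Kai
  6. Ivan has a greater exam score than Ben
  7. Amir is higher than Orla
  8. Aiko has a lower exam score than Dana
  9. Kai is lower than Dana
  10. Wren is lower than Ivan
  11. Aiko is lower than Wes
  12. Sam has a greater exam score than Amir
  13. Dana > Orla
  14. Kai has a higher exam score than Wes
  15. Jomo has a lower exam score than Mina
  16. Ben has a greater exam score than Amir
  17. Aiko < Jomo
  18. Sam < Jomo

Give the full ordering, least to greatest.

Nothing is placed below Orla, so it is least; from there Orla < Amir; Amir < Ben; Ben < Aiko; Aiko < Wes; Wes < Kai; Kai < Dana; Dana < Sam; Sam < Jomo; Jomo < Mina; Mina < Wren; Wren < Ivan, each given directly.

Orla < Amir < Ben < Aiko < Wes < Kai < Dana < Sam < Jomo < Mina < Wren < Ivan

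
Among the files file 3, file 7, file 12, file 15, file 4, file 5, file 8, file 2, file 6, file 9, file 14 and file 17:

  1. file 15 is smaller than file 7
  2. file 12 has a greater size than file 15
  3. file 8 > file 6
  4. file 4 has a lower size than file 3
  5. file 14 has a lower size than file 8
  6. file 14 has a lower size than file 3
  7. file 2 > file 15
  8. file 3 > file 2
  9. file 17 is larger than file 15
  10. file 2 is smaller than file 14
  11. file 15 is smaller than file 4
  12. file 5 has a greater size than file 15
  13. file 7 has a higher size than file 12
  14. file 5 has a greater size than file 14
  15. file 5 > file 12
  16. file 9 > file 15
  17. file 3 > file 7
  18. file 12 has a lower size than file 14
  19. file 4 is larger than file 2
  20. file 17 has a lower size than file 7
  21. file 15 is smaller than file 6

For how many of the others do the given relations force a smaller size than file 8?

The elements the relations force below file 8 are file 15, file 2, file 12, file 14, file 6 — no chain reaches any other.
That is 5.

5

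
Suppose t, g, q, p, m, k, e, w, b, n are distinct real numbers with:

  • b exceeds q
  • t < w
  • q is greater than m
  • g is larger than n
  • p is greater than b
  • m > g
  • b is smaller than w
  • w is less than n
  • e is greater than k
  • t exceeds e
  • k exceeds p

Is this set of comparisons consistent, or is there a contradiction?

We have m < q stated directly, yet also q < b < p < k < e < t < w < n < g < m by chaining the others — so q < m. Contradiction.

inconsistent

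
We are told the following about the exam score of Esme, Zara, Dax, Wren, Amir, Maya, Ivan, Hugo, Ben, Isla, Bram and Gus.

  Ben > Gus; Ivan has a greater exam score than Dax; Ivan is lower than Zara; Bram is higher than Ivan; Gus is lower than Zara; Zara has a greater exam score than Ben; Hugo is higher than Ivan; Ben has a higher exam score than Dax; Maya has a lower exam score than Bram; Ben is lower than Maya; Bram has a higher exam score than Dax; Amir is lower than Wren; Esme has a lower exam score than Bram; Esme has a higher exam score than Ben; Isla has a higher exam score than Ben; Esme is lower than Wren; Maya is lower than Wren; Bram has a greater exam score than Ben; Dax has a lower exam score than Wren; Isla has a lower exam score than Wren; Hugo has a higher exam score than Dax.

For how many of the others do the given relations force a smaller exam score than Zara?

The elements the relations force below Zara are Gus, Dax, Ben, Ivan — no chain reaches any other.
That is 4.

4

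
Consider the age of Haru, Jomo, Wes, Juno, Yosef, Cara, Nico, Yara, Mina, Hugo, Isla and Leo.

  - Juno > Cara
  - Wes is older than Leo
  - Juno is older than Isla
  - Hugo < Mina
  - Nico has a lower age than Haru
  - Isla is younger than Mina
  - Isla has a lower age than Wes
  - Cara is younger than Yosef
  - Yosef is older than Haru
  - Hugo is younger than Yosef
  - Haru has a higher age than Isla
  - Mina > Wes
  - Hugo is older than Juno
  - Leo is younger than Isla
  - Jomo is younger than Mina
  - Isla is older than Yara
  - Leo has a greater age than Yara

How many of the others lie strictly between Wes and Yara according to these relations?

The relations place Yara below Wes. An element lies strictly between them when it is forced above Yara and also forced below Wes.
Above Yara: {Leo, Isla, Juno, Haru, Hugo, Mina, Yosef}. Below Wes: {Leo, Isla}.
Intersection: {Leo, Isla} — 2.

2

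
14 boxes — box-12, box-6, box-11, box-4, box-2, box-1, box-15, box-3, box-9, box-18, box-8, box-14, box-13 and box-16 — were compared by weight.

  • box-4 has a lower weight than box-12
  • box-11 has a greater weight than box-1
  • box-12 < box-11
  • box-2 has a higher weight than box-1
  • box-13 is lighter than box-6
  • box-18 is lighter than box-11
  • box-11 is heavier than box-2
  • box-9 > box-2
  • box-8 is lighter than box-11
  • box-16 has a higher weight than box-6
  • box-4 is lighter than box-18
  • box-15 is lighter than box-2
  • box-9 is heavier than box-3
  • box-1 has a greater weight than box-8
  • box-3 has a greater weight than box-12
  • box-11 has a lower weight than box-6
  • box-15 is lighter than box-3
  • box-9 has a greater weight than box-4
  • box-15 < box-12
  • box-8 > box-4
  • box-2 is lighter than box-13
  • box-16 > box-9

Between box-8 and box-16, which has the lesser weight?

box-8

box-8 < box-1 and box-1 < box-2 give box-8 < box-2.
With box-2 < box-13: box-8 < box-1 < box-2 < box-13.
Then box-13 < box-6 extends the chain to box-6.
Then box-6 < box-16 extends the chain to box-16.
So box-8 < box-16; box-8 is the lighter of the two.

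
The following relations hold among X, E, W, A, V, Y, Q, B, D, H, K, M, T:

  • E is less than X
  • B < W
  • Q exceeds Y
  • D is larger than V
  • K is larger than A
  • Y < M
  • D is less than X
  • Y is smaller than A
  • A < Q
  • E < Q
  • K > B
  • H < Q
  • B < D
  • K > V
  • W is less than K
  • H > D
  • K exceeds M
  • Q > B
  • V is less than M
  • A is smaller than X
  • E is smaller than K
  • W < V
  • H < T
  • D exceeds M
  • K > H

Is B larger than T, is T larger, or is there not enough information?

Link the given pairs in sequence: B < W; W < V; V < M; M < D; D < H; H < T.
Together: B < W < V < M < D < H < T.
So T is larger.

T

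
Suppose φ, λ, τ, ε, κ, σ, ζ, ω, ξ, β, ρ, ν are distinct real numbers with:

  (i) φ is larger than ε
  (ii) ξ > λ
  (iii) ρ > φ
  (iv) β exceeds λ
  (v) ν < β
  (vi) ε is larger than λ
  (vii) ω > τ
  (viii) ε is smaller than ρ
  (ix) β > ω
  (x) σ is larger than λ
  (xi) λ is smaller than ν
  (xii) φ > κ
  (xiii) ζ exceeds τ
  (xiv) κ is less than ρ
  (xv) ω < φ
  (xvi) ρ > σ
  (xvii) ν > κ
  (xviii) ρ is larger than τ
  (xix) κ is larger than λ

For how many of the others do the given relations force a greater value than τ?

5

From τ the given relations immediately reach ω, ρ, ζ.
From those, β, φ — 5 in total.
Nothing else is reachable above τ; 5 in all.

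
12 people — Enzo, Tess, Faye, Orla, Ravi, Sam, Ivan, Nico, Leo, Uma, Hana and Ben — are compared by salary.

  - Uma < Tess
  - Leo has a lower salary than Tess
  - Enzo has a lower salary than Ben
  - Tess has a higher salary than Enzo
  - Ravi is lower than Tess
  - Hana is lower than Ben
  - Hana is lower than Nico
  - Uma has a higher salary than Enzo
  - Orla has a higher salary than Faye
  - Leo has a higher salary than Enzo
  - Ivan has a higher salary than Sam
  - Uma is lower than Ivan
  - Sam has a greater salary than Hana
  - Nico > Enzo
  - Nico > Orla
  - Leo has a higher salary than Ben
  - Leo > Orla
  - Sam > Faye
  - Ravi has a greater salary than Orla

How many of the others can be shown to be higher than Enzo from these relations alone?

6

Directly above Enzo: Uma, Ben, Leo, Nico, Tess.
One step further: Ivan (6 so far).
No other element is forced above Enzo by the given relations, so the count is 6.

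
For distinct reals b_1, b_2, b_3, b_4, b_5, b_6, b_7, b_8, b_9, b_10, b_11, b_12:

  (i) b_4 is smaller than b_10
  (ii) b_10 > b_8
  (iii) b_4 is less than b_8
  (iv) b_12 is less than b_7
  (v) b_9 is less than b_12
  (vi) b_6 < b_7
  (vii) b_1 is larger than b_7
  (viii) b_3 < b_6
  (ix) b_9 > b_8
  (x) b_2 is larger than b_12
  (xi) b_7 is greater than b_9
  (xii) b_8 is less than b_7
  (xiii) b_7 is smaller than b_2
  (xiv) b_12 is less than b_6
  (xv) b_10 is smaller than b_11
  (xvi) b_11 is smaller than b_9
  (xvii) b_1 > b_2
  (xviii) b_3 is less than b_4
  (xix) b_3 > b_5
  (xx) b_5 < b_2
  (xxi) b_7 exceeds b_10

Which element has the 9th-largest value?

The consecutive relations fix a unique order: b_5 < b_3 < b_4 < b_8 < b_10 < b_11 < b_9 < b_12 < b_6 < b_7 < b_2 < b_1.
The 9th largest is b_8.

b_8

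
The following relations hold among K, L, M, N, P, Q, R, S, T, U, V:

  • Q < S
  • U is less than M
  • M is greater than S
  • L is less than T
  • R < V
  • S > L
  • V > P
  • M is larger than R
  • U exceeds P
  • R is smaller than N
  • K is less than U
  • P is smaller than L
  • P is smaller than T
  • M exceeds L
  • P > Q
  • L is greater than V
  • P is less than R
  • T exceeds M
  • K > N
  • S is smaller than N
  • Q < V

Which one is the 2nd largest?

Chaining the given pairs: Q < P < R < V < L < S < N < K < U < M < T.
Counting 2 from the largest end gives M.

M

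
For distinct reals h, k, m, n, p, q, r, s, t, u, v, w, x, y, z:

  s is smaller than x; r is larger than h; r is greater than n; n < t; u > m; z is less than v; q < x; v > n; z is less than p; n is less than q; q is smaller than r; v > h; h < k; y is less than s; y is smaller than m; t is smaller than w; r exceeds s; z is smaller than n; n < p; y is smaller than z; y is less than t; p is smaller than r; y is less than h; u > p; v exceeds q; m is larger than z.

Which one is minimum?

z is not least since y < z; n is not least since z < n; m is not least since z < m; p is not least since n < p; s is not least since y < s; t is not least since y < t; w is not least since t < w; h is not least since y < h; u is not least since p < u; k is not least since h < k; q is not least since n < q; x is not least since s < x; v is not least since q < v; r is not least since q < r.
Only y has nothing below it, so y is the minimum.

y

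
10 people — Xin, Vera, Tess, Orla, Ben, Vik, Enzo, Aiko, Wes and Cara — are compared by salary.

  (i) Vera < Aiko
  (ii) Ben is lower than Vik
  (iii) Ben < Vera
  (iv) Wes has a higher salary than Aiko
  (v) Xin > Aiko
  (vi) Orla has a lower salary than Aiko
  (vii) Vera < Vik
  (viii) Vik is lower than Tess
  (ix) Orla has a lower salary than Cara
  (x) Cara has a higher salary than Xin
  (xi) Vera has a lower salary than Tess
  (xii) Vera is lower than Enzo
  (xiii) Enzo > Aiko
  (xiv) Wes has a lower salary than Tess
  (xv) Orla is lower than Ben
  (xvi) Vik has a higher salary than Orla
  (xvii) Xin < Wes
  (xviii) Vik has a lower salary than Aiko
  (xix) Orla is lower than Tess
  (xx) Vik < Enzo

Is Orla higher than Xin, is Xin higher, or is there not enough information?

Following the relations from Orla: Orla < Ben < Vera < Vik < Aiko < Xin.
So Xin is higher.

Xin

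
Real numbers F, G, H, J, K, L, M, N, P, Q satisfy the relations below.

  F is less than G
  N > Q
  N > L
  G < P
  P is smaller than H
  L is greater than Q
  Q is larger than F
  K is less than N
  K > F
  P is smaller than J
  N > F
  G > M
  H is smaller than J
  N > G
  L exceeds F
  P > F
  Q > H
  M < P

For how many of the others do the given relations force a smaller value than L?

From L the given relations immediately reach F, Q.
From those, H — 3 in total.
From those, P — 4 in total.
From those, M, G — 6 in total.
No other element is forced below L by the given relations, so the count is 6.

6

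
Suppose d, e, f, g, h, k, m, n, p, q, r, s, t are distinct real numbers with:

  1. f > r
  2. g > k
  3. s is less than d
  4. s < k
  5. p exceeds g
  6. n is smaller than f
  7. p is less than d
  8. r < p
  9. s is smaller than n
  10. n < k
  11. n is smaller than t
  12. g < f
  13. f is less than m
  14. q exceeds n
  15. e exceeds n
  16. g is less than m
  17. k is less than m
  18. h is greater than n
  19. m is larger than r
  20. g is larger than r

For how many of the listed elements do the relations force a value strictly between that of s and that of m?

The relations place s below m. An element lies strictly between them when it is forced above s and also forced below m.
Above s: {n, h, k, e, g, p, q, d, f, t}. Below m: {r, n, k, g, f}.
Intersection: {n, k, g, f} — 4.

4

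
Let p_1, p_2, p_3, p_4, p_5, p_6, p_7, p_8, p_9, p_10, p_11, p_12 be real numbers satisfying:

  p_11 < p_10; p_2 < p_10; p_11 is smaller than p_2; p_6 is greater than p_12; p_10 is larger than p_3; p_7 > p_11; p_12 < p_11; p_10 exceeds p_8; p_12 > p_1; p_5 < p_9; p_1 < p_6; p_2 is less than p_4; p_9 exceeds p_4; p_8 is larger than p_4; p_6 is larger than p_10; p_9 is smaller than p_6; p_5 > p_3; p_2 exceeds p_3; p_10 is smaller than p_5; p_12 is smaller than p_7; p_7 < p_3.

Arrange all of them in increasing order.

The consecutive links are each given: p_1 < p_12; p_12 < p_11; p_11 < p_7; p_7 < p_3; p_3 < p_2; p_2 < p_4; p_4 < p_8; p_8 < p_10; p_10 < p_5; p_5 < p_9; p_9 < p_6.

p_1 < p_12 < p_11 < p_7 < p_3 < p_2 < p_4 < p_8 < p_10 < p_5 < p_9 < p_6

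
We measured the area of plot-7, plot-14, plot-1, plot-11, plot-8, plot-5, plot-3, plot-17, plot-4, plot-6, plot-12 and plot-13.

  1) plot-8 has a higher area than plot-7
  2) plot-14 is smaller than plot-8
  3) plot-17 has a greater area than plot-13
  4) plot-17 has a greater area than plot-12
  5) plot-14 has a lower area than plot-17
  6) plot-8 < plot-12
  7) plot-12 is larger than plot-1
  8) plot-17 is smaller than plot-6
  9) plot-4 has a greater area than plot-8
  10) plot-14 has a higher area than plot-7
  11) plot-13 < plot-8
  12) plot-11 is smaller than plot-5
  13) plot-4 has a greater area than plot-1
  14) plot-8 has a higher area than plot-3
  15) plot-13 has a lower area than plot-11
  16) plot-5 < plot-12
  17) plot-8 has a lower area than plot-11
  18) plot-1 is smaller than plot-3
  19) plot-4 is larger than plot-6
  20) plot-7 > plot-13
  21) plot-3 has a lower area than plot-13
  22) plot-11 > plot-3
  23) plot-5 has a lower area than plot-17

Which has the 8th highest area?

plot-14

The consecutive relations fix a unique order: plot-1 < plot-3 < plot-13 < plot-7 < plot-14 < plot-8 < plot-11 < plot-5 < plot-12 < plot-17 < plot-6 < plot-4.
The 8th largest is plot-14.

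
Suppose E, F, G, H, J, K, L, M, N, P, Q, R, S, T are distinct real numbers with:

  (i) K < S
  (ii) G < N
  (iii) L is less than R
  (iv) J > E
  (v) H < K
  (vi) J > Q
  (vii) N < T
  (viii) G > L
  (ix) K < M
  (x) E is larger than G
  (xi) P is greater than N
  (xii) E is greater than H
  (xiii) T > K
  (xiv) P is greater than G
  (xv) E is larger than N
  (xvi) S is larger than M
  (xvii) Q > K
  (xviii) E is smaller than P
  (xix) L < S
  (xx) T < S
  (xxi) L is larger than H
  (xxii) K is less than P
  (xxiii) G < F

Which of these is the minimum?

Chaining upward from H: directly above it, L, K, E; then G, R, Q, M, P, T, J, S; then N, F.
That covers every other element, and nothing is given below H, so H is the minimum.

H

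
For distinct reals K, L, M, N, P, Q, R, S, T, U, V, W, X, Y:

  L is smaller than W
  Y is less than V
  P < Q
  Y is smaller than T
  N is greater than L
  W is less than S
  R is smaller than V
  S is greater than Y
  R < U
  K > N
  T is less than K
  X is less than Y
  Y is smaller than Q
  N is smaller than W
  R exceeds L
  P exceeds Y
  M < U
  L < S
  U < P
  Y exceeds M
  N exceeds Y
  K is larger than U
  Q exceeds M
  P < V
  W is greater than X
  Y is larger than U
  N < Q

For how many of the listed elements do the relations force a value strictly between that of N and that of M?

2

Chaining upward from M reaches: U, Y, T, P, V, W, S, K, Q.
Chaining downward from N reaches: L, R, X, U, Y.
Strictly between M and N are those in both lists: U, Y — 2 elements.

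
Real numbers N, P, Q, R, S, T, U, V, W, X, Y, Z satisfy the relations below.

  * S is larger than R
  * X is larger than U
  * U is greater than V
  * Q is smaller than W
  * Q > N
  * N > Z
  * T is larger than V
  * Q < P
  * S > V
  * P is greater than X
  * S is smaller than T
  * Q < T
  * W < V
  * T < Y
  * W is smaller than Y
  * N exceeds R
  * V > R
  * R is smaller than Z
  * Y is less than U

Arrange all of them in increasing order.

R < Z < N < Q < W < V < S < T < Y < U < X < P

Nothing is placed below R, so it is least; from there R < Z; Z < N; N < Q; Q < W; W < V; V < S; S < T; T < Y; Y < U; U < X; X < P, each given directly.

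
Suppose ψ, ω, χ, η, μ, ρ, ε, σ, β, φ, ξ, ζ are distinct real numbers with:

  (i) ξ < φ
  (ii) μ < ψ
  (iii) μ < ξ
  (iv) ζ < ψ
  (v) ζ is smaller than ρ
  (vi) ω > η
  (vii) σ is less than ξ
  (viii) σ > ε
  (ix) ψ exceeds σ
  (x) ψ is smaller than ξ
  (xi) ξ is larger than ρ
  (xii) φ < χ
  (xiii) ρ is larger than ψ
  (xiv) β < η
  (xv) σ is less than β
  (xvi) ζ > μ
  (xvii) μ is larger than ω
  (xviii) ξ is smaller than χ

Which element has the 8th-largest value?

ω

Piecing the relations together gives one ordering: ε < σ < β < η < ω < μ < ζ < ψ < ρ < ξ < φ < χ.
The 8th largest is ω.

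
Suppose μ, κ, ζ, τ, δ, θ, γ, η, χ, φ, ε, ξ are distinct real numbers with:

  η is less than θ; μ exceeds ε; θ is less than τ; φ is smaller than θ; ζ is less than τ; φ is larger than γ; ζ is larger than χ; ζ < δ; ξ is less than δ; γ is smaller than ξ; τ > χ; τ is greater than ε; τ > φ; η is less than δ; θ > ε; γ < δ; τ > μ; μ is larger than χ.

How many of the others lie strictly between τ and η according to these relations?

Chaining upward from η reaches: θ, δ.
Chaining downward from τ reaches: χ, ε, ζ, μ, γ, φ, θ.
Strictly between η and τ are those in both lists: θ — 1 element.

1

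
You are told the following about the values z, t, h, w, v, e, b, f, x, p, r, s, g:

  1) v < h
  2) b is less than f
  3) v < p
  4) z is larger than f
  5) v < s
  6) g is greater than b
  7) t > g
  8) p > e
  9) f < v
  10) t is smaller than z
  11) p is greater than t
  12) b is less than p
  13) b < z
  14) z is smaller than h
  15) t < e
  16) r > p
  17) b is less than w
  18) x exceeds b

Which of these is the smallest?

b

Chaining upward from b: directly above it, x, g, f, z, p, w; then t, v, h, r; then e, s.
That covers every other element, and nothing is given below b, so b is the smallest.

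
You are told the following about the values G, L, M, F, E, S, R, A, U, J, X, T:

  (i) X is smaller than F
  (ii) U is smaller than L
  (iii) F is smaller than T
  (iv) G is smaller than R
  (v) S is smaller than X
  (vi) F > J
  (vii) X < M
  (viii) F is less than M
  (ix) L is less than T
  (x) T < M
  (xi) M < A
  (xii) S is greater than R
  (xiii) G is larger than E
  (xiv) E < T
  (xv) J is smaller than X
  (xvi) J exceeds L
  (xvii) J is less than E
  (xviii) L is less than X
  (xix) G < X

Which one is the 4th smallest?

E

Chaining the given pairs: U < L < J < E < G < R < S < X < F < T < M < A.
Counting 4 from the smallest end gives E.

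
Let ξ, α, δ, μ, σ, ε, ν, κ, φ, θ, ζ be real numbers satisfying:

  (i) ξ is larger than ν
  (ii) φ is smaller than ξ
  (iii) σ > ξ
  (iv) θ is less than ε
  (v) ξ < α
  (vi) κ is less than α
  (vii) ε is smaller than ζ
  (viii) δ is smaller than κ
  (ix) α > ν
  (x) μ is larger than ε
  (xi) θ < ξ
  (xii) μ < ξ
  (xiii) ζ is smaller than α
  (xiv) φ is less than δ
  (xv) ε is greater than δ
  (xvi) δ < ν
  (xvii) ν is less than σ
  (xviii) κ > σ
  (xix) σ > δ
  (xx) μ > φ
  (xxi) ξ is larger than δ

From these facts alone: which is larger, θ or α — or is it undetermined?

The relevant relations are θ < ε; ε < μ; μ < ξ; ξ < σ; σ < κ; κ < α.
Together: θ < ε < μ < ξ < σ < κ < α.
So α is larger.

α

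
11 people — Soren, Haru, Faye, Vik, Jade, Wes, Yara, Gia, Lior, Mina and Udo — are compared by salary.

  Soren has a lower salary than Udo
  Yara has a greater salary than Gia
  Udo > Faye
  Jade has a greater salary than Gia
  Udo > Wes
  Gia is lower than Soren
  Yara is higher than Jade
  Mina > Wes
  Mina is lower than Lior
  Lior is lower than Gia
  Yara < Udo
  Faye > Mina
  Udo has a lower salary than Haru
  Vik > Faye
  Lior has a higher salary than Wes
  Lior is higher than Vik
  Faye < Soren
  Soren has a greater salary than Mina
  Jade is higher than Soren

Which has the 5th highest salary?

Soren

Piecing the relations together gives one ordering: Wes < Mina < Faye < Vik < Lior < Gia < Soren < Jade < Yara < Udo < Haru.
Counting 5 from the largest end gives Soren.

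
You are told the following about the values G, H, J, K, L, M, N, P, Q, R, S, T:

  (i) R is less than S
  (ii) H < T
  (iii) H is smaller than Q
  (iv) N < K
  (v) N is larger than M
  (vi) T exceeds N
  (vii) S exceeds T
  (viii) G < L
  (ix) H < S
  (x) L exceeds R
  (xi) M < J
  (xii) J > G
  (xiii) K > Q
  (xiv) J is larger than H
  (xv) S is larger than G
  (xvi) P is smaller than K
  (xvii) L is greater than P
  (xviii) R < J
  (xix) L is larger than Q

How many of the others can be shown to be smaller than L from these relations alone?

The elements the relations force below L are G, P, H, R, Q — no chain reaches any other.
That is 5.

5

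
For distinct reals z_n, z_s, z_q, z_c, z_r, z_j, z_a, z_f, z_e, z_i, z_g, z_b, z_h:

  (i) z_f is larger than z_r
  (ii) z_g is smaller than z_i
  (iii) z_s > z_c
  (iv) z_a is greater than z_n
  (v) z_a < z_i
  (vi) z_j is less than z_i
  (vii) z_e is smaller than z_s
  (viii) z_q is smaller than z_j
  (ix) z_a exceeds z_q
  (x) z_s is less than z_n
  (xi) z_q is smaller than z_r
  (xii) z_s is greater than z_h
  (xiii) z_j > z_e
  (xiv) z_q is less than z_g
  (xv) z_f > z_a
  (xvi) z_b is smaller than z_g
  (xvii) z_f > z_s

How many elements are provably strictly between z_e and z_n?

1

Chaining upward from z_e reaches: z_s, z_j, z_a, z_f, z_i.
Chaining downward from z_n reaches: z_h, z_c, z_s.
Strictly between z_e and z_n are those in both lists: z_s — 1 element.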